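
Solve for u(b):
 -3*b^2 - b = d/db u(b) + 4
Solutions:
 u(b) = C1 - b^3 - b^2/2 - 4*b


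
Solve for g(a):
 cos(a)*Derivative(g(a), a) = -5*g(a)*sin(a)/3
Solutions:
 g(a) = C1*cos(a)^(5/3)


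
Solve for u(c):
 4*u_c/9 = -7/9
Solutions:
 u(c) = C1 - 7*c/4


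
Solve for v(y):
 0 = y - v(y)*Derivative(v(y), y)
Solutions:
 v(y) = -sqrt(C1 + y^2)
 v(y) = sqrt(C1 + y^2)


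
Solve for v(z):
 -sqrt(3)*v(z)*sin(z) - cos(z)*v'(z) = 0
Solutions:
 v(z) = C1*cos(z)^(sqrt(3))


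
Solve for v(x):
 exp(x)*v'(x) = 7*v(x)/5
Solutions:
 v(x) = C1*exp(-7*exp(-x)/5)


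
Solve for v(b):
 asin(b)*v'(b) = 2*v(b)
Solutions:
 v(b) = C1*exp(2*Integral(1/asin(b), b))


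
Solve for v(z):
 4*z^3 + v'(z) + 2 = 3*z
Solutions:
 v(z) = C1 - z^4 + 3*z^2/2 - 2*z


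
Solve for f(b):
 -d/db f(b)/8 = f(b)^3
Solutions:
 f(b) = -sqrt(2)*sqrt(-1/(C1 - 8*b))/2
 f(b) = sqrt(2)*sqrt(-1/(C1 - 8*b))/2


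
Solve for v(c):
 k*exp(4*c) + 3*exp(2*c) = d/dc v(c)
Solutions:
 v(c) = C1 + k*exp(4*c)/4 + 3*exp(2*c)/2


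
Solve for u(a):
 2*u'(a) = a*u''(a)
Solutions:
 u(a) = C1 + C2*a^3


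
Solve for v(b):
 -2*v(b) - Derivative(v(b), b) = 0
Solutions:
 v(b) = C1*exp(-2*b)


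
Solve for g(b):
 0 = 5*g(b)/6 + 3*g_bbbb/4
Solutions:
 g(b) = (C1*sin(2^(3/4)*sqrt(3)*5^(1/4)*b/6) + C2*cos(2^(3/4)*sqrt(3)*5^(1/4)*b/6))*exp(-2^(3/4)*sqrt(3)*5^(1/4)*b/6) + (C3*sin(2^(3/4)*sqrt(3)*5^(1/4)*b/6) + C4*cos(2^(3/4)*sqrt(3)*5^(1/4)*b/6))*exp(2^(3/4)*sqrt(3)*5^(1/4)*b/6)


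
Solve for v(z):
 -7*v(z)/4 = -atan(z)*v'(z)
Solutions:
 v(z) = C1*exp(7*Integral(1/atan(z), z)/4)


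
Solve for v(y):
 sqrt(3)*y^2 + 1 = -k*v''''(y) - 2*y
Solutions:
 v(y) = C1 + C2*y + C3*y^2 + C4*y^3 - sqrt(3)*y^6/(360*k) - y^5/(60*k) - y^4/(24*k)


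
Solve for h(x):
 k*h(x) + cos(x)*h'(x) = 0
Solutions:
 h(x) = C1*exp(k*(log(sin(x) - 1) - log(sin(x) + 1))/2)


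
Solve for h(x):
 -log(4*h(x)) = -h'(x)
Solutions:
 -Integral(1/(log(_y) + 2*log(2)), (_y, h(x))) = C1 - x


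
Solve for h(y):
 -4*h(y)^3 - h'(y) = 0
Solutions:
 h(y) = -sqrt(2)*sqrt(-1/(C1 - 4*y))/2
 h(y) = sqrt(2)*sqrt(-1/(C1 - 4*y))/2


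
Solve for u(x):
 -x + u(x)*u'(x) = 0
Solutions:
 u(x) = -sqrt(C1 + x^2)
 u(x) = sqrt(C1 + x^2)


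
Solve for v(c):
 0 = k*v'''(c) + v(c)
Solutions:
 v(c) = C1*exp(c*(-1/k)^(1/3)) + C2*exp(c*(-1/k)^(1/3)*(-1 + sqrt(3)*I)/2) + C3*exp(-c*(-1/k)^(1/3)*(1 + sqrt(3)*I)/2)


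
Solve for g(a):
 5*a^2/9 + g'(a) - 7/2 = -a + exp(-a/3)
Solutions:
 g(a) = C1 - 5*a^3/27 - a^2/2 + 7*a/2 - 3*exp(-a/3)


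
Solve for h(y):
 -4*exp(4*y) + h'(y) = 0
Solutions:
 h(y) = C1 + exp(4*y)


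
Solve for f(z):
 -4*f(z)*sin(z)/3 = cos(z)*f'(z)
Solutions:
 f(z) = C1*cos(z)^(4/3)


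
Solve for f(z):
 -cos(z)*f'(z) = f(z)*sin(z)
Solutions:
 f(z) = C1*cos(z)


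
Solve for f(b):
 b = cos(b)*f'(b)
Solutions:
 f(b) = C1 + Integral(b/cos(b), b)


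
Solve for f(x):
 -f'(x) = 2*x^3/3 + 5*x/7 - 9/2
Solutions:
 f(x) = C1 - x^4/6 - 5*x^2/14 + 9*x/2


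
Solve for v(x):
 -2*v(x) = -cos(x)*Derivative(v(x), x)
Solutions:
 v(x) = C1*(sin(x) + 1)/(sin(x) - 1)


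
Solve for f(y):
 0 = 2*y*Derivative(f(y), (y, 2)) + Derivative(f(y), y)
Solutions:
 f(y) = C1 + C2*sqrt(y)


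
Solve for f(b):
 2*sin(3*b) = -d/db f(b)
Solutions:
 f(b) = C1 + 2*cos(3*b)/3


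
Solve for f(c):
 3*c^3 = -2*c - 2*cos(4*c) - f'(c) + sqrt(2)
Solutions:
 f(c) = C1 - 3*c^4/4 - c^2 + sqrt(2)*c - sin(4*c)/2


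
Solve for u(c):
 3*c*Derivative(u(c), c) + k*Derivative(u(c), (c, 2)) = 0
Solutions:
 u(c) = C1 + C2*sqrt(k)*erf(sqrt(6)*c*sqrt(1/k)/2)


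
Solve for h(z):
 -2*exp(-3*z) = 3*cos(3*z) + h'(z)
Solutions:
 h(z) = C1 - sin(3*z) + 2*exp(-3*z)/3


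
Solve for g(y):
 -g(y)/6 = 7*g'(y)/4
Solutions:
 g(y) = C1*exp(-2*y/21)


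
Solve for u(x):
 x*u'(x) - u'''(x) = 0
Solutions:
 u(x) = C1 + Integral(C2*airyai(x) + C3*airybi(x), x)


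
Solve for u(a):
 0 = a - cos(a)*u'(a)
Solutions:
 u(a) = C1 + Integral(a/cos(a), a)


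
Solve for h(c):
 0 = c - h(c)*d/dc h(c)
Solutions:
 h(c) = -sqrt(C1 + c^2)
 h(c) = sqrt(C1 + c^2)


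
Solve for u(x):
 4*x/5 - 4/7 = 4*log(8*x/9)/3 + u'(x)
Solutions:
 u(x) = C1 + 2*x^2/5 - 4*x*log(x)/3 - 4*x*log(2) + 16*x/21 + 8*x*log(3)/3


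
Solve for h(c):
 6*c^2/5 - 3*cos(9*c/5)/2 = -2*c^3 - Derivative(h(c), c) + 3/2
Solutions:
 h(c) = C1 - c^4/2 - 2*c^3/5 + 3*c/2 + 5*sin(9*c/5)/6


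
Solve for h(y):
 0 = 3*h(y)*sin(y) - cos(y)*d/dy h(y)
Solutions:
 h(y) = C1/cos(y)^3


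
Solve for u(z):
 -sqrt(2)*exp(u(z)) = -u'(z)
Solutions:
 u(z) = log(-1/(C1 + sqrt(2)*z))


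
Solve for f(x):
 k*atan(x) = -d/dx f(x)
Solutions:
 f(x) = C1 - k*(x*atan(x) - log(x^2 + 1)/2)


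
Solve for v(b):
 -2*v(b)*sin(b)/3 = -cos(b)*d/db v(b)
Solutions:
 v(b) = C1/cos(b)^(2/3)


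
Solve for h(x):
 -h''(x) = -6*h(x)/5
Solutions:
 h(x) = C1*exp(-sqrt(30)*x/5) + C2*exp(sqrt(30)*x/5)


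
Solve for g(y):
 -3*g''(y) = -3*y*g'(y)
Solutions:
 g(y) = C1 + C2*erfi(sqrt(2)*y/2)


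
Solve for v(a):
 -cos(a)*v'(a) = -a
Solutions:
 v(a) = C1 + Integral(a/cos(a), a)


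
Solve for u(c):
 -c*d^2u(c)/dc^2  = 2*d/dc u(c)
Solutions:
 u(c) = C1 + C2/c


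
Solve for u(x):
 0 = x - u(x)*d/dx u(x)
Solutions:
 u(x) = -sqrt(C1 + x^2)
 u(x) = sqrt(C1 + x^2)


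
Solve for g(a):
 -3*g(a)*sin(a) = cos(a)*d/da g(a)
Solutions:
 g(a) = C1*cos(a)^3


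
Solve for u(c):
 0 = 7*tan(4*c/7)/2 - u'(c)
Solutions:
 u(c) = C1 - 49*log(cos(4*c/7))/8


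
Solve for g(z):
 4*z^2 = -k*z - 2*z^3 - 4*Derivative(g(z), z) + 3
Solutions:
 g(z) = C1 - k*z^2/8 - z^4/8 - z^3/3 + 3*z/4


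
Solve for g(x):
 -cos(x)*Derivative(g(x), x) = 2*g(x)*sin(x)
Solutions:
 g(x) = C1*cos(x)^2


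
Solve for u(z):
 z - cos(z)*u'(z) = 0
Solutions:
 u(z) = C1 + Integral(z/cos(z), z)


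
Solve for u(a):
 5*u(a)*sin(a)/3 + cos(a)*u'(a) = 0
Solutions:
 u(a) = C1*cos(a)^(5/3)


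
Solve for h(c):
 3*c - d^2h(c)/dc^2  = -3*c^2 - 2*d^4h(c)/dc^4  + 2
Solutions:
 h(c) = C1 + C2*c + C3*exp(-sqrt(2)*c/2) + C4*exp(sqrt(2)*c/2) + c^4/4 + c^3/2 + 5*c^2


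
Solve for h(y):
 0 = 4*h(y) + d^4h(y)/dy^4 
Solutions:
 h(y) = (C1*sin(y) + C2*cos(y))*exp(-y) + (C3*sin(y) + C4*cos(y))*exp(y)


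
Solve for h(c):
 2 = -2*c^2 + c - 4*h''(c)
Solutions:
 h(c) = C1 + C2*c - c^4/24 + c^3/24 - c^2/4


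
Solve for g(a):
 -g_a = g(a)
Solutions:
 g(a) = C1*exp(-a)


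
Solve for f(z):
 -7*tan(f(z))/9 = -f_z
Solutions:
 f(z) = pi - asin(C1*exp(7*z/9))
 f(z) = asin(C1*exp(7*z/9))


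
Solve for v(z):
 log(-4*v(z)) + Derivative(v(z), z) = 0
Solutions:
 Integral(1/(log(-_y) + 2*log(2)), (_y, v(z))) = C1 - z


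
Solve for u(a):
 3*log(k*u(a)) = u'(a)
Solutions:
 li(k*u(a))/k = C1 + 3*a


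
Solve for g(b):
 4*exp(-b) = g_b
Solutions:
 g(b) = C1 - 4*exp(-b)


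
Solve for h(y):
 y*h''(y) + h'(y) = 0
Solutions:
 h(y) = C1 + C2*log(y)


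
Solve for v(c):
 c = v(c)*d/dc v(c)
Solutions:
 v(c) = -sqrt(C1 + c^2)
 v(c) = sqrt(C1 + c^2)


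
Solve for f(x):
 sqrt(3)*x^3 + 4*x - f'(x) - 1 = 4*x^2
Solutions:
 f(x) = C1 + sqrt(3)*x^4/4 - 4*x^3/3 + 2*x^2 - x


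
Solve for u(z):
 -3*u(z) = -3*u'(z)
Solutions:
 u(z) = C1*exp(z)


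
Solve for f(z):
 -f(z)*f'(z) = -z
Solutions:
 f(z) = -sqrt(C1 + z^2)
 f(z) = sqrt(C1 + z^2)


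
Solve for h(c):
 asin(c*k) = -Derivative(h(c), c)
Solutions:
 h(c) = C1 - Piecewise((c*asin(c*k) + sqrt(-c^2*k^2 + 1)/k, Ne(k, 0)), (0, True))


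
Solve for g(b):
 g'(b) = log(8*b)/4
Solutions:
 g(b) = C1 + b*log(b)/4 - b/4 + 3*b*log(2)/4


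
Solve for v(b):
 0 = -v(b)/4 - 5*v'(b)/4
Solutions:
 v(b) = C1*exp(-b/5)


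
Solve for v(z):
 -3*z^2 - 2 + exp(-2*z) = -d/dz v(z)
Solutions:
 v(z) = C1 + z^3 + 2*z + exp(-2*z)/2


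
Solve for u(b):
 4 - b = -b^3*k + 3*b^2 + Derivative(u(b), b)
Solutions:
 u(b) = C1 + b^4*k/4 - b^3 - b^2/2 + 4*b


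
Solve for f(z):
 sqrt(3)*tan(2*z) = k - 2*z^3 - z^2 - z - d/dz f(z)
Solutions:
 f(z) = C1 + k*z - z^4/2 - z^3/3 - z^2/2 + sqrt(3)*log(cos(2*z))/2


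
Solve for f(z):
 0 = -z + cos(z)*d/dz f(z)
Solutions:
 f(z) = C1 + Integral(z/cos(z), z)


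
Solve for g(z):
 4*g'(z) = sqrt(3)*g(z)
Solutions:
 g(z) = C1*exp(sqrt(3)*z/4)


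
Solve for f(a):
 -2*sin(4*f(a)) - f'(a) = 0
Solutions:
 f(a) = -acos((-C1 - exp(16*a))/(C1 - exp(16*a)))/4 + pi/2
 f(a) = acos((-C1 - exp(16*a))/(C1 - exp(16*a)))/4


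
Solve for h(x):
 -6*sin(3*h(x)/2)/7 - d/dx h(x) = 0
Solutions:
 6*x/7 + log(cos(3*h(x)/2) - 1)/3 - log(cos(3*h(x)/2) + 1)/3 = C1


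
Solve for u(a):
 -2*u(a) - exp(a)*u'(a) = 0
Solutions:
 u(a) = C1*exp(2*exp(-a))


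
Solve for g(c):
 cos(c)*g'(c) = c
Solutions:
 g(c) = C1 + Integral(c/cos(c), c)


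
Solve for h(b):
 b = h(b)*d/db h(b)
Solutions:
 h(b) = -sqrt(C1 + b^2)
 h(b) = sqrt(C1 + b^2)


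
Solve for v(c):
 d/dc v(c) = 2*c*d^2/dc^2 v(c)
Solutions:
 v(c) = C1 + C2*c^(3/2)


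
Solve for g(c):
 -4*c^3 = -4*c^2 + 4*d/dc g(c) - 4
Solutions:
 g(c) = C1 - c^4/4 + c^3/3 + c


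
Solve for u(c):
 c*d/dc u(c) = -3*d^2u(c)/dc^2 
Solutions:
 u(c) = C1 + C2*erf(sqrt(6)*c/6)


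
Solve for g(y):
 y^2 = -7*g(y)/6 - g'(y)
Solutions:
 g(y) = C1*exp(-7*y/6) - 6*y^2/7 + 72*y/49 - 432/343


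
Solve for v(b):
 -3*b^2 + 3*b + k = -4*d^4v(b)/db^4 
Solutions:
 v(b) = C1 + C2*b + C3*b^2 + C4*b^3 + b^6/480 - b^5/160 - b^4*k/96


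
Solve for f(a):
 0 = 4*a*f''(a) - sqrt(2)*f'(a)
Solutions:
 f(a) = C1 + C2*a^(sqrt(2)/4 + 1)


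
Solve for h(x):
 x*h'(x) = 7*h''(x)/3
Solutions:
 h(x) = C1 + C2*erfi(sqrt(42)*x/14)


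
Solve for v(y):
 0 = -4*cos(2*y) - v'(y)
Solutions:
 v(y) = C1 - 2*sin(2*y)


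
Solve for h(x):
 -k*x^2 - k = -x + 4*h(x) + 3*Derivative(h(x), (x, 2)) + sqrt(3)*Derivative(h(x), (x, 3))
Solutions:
 h(x) = C1*exp(x*(-2*sqrt(3) + 3^(2/3)/(12 + 7*sqrt(3))^(1/3) + 3^(1/3)*(12 + 7*sqrt(3))^(1/3))/6)*sin(3^(1/6)*x*(-3^(2/3)*(12 + 7*sqrt(3))^(1/3) + 3/(12 + 7*sqrt(3))^(1/3))/6) + C2*exp(x*(-2*sqrt(3) + 3^(2/3)/(12 + 7*sqrt(3))^(1/3) + 3^(1/3)*(12 + 7*sqrt(3))^(1/3))/6)*cos(3^(1/6)*x*(-3^(2/3)*(12 + 7*sqrt(3))^(1/3) + 3/(12 + 7*sqrt(3))^(1/3))/6) + C3*exp(-x*(3^(2/3)/(12 + 7*sqrt(3))^(1/3) + sqrt(3) + 3^(1/3)*(12 + 7*sqrt(3))^(1/3))/3) - k*x^2/4 + k/8 + x/4


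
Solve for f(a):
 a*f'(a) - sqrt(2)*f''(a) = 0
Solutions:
 f(a) = C1 + C2*erfi(2^(1/4)*a/2)


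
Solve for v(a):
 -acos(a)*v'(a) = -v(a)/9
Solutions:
 v(a) = C1*exp(Integral(1/acos(a), a)/9)


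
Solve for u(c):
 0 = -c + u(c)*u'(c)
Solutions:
 u(c) = -sqrt(C1 + c^2)
 u(c) = sqrt(C1 + c^2)


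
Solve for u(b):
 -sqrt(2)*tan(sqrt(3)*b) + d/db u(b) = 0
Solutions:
 u(b) = C1 - sqrt(6)*log(cos(sqrt(3)*b))/3


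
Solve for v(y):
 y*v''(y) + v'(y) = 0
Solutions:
 v(y) = C1 + C2*log(y)


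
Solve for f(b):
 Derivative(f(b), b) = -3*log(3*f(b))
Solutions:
 Integral(1/(log(_y) + log(3)), (_y, f(b)))/3 = C1 - b


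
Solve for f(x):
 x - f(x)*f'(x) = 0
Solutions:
 f(x) = -sqrt(C1 + x^2)
 f(x) = sqrt(C1 + x^2)


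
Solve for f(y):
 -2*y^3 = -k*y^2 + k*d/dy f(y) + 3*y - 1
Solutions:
 f(y) = C1 + y^3/3 - y^4/(2*k) - 3*y^2/(2*k) + y/k


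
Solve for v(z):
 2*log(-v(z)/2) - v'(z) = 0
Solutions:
 -Integral(1/(log(-_y) - log(2)), (_y, v(z)))/2 = C1 - z


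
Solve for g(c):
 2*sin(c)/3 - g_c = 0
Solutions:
 g(c) = C1 - 2*cos(c)/3


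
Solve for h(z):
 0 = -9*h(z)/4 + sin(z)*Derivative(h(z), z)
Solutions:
 h(z) = C1*(cos(z) - 1)^(9/8)/(cos(z) + 1)^(9/8)


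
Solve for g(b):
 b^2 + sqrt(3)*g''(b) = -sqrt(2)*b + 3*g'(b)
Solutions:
 g(b) = C1 + C2*exp(sqrt(3)*b) + b^3/9 + sqrt(3)*b^2/9 + sqrt(2)*b^2/6 + 2*b/9 + sqrt(6)*b/9


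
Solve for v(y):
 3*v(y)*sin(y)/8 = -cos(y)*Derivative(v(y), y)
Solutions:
 v(y) = C1*cos(y)^(3/8)


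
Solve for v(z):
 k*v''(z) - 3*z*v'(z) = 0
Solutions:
 v(z) = C1 + C2*erf(sqrt(6)*z*sqrt(-1/k)/2)/sqrt(-1/k)


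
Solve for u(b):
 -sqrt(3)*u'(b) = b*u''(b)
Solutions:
 u(b) = C1 + C2*b^(1 - sqrt(3))


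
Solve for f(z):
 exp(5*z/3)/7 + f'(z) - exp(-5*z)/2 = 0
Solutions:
 f(z) = C1 - 3*exp(5*z/3)/35 - exp(-5*z)/10


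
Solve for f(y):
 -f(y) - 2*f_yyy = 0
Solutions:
 f(y) = C3*exp(-2^(2/3)*y/2) + (C1*sin(2^(2/3)*sqrt(3)*y/4) + C2*cos(2^(2/3)*sqrt(3)*y/4))*exp(2^(2/3)*y/4)


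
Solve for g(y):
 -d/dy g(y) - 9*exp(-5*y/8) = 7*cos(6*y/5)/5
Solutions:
 g(y) = C1 - 7*sin(6*y/5)/6 + 72*exp(-5*y/8)/5


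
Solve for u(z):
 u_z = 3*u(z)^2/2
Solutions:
 u(z) = -2/(C1 + 3*z)


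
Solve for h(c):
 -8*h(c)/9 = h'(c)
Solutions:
 h(c) = C1*exp(-8*c/9)


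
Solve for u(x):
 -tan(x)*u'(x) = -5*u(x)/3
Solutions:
 u(x) = C1*sin(x)^(5/3)


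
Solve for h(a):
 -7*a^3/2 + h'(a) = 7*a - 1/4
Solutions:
 h(a) = C1 + 7*a^4/8 + 7*a^2/2 - a/4


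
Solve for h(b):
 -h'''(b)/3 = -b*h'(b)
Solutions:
 h(b) = C1 + Integral(C2*airyai(3^(1/3)*b) + C3*airybi(3^(1/3)*b), b)


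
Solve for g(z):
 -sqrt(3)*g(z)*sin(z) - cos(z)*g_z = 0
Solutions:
 g(z) = C1*cos(z)^(sqrt(3))


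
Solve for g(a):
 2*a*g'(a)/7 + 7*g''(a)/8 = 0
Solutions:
 g(a) = C1 + C2*erf(2*sqrt(2)*a/7)


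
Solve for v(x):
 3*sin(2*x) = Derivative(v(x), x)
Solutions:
 v(x) = C1 - 3*cos(2*x)/2


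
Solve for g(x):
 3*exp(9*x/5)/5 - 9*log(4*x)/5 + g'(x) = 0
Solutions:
 g(x) = C1 + 9*x*log(x)/5 + 9*x*(-1 + 2*log(2))/5 - exp(9*x/5)/3


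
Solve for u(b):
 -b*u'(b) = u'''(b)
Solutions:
 u(b) = C1 + Integral(C2*airyai(-b) + C3*airybi(-b), b)


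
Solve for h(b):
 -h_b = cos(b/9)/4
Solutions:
 h(b) = C1 - 9*sin(b/9)/4


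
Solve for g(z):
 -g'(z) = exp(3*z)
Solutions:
 g(z) = C1 - exp(3*z)/3


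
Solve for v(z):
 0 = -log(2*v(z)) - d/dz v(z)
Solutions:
 Integral(1/(log(_y) + log(2)), (_y, v(z))) = C1 - z


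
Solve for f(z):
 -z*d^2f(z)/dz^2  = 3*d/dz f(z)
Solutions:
 f(z) = C1 + C2/z^2


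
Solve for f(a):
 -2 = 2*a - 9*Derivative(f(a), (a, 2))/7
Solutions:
 f(a) = C1 + C2*a + 7*a^3/27 + 7*a^2/9


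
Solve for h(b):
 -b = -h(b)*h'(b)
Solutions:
 h(b) = -sqrt(C1 + b^2)
 h(b) = sqrt(C1 + b^2)


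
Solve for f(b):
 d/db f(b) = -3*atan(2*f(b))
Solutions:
 Integral(1/atan(2*_y), (_y, f(b))) = C1 - 3*b


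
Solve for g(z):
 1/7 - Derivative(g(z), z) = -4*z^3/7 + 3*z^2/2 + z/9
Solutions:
 g(z) = C1 + z^4/7 - z^3/2 - z^2/18 + z/7


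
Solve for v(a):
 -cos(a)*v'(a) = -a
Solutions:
 v(a) = C1 + Integral(a/cos(a), a)


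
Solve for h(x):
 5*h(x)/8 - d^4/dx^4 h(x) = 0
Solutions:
 h(x) = C1*exp(-10^(1/4)*x/2) + C2*exp(10^(1/4)*x/2) + C3*sin(10^(1/4)*x/2) + C4*cos(10^(1/4)*x/2)


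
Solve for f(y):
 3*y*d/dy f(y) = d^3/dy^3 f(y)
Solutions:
 f(y) = C1 + Integral(C2*airyai(3^(1/3)*y) + C3*airybi(3^(1/3)*y), y)


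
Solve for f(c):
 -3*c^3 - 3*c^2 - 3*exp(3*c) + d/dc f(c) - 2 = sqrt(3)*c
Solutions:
 f(c) = C1 + 3*c^4/4 + c^3 + sqrt(3)*c^2/2 + 2*c + exp(3*c)


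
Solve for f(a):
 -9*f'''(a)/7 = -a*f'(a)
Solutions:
 f(a) = C1 + Integral(C2*airyai(21^(1/3)*a/3) + C3*airybi(21^(1/3)*a/3), a)


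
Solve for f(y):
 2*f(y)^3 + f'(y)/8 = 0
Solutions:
 f(y) = -sqrt(2)*sqrt(-1/(C1 - 16*y))/2
 f(y) = sqrt(2)*sqrt(-1/(C1 - 16*y))/2


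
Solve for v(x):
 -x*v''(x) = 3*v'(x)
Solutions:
 v(x) = C1 + C2/x^2


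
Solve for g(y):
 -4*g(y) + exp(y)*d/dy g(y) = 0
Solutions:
 g(y) = C1*exp(-4*exp(-y))


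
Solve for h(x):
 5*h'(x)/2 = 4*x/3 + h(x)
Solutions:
 h(x) = C1*exp(2*x/5) - 4*x/3 - 10/3


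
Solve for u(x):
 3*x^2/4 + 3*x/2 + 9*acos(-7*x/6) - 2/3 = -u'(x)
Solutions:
 u(x) = C1 - x^3/4 - 3*x^2/4 - 9*x*acos(-7*x/6) + 2*x/3 - 9*sqrt(36 - 49*x^2)/7


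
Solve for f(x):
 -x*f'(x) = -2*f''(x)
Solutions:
 f(x) = C1 + C2*erfi(x/2)


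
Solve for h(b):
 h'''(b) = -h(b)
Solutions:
 h(b) = C3*exp(-b) + (C1*sin(sqrt(3)*b/2) + C2*cos(sqrt(3)*b/2))*exp(b/2)


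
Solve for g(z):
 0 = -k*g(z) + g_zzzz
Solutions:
 g(z) = C1*exp(-k^(1/4)*z) + C2*exp(k^(1/4)*z) + C3*exp(-I*k^(1/4)*z) + C4*exp(I*k^(1/4)*z)


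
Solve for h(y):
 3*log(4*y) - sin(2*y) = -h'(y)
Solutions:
 h(y) = C1 - 3*y*log(y) - 6*y*log(2) + 3*y - cos(2*y)/2


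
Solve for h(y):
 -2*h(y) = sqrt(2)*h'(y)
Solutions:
 h(y) = C1*exp(-sqrt(2)*y)


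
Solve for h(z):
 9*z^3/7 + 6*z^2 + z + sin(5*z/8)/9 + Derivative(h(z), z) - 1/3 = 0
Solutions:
 h(z) = C1 - 9*z^4/28 - 2*z^3 - z^2/2 + z/3 + 8*cos(5*z/8)/45


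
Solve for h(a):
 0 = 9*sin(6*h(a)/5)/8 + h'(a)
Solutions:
 9*a/8 + 5*log(cos(6*h(a)/5) - 1)/12 - 5*log(cos(6*h(a)/5) + 1)/12 = C1


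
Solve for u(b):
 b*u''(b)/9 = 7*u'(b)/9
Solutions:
 u(b) = C1 + C2*b^8


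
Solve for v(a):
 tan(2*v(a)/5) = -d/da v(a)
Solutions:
 v(a) = -5*asin(C1*exp(-2*a/5))/2 + 5*pi/2
 v(a) = 5*asin(C1*exp(-2*a/5))/2


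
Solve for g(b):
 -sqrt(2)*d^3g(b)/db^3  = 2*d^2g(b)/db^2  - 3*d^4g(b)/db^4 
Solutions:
 g(b) = C1 + C2*b + C3*exp(b*(sqrt(2) + sqrt(26))/6) + C4*exp(b*(-sqrt(26) + sqrt(2))/6)


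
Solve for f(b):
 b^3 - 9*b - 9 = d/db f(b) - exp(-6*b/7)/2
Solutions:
 f(b) = C1 + b^4/4 - 9*b^2/2 - 9*b - 7*exp(-6*b/7)/12


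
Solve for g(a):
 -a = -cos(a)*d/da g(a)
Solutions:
 g(a) = C1 + Integral(a/cos(a), a)


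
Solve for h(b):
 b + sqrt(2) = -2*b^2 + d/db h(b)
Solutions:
 h(b) = C1 + 2*b^3/3 + b^2/2 + sqrt(2)*b


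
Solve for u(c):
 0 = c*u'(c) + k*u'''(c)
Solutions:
 u(c) = C1 + Integral(C2*airyai(c*(-1/k)^(1/3)) + C3*airybi(c*(-1/k)^(1/3)), c)


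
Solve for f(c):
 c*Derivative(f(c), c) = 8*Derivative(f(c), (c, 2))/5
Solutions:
 f(c) = C1 + C2*erfi(sqrt(5)*c/4)


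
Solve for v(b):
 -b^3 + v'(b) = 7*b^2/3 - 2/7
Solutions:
 v(b) = C1 + b^4/4 + 7*b^3/9 - 2*b/7


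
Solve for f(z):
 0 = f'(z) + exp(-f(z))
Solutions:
 f(z) = log(C1 - z)


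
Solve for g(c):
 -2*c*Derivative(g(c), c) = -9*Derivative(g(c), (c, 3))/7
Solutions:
 g(c) = C1 + Integral(C2*airyai(42^(1/3)*c/3) + C3*airybi(42^(1/3)*c/3), c)


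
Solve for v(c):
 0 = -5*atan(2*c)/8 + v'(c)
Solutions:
 v(c) = C1 + 5*c*atan(2*c)/8 - 5*log(4*c^2 + 1)/32


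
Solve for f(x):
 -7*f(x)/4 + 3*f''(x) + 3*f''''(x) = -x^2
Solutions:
 f(x) = C1*exp(-sqrt(6)*x*sqrt(-3 + sqrt(30))/6) + C2*exp(sqrt(6)*x*sqrt(-3 + sqrt(30))/6) + C3*sin(sqrt(6)*x*sqrt(3 + sqrt(30))/6) + C4*cos(sqrt(6)*x*sqrt(3 + sqrt(30))/6) + 4*x^2/7 + 96/49


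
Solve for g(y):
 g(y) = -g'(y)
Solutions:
 g(y) = C1*exp(-y)


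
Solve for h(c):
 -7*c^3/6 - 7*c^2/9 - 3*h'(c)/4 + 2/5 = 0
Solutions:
 h(c) = C1 - 7*c^4/18 - 28*c^3/81 + 8*c/15


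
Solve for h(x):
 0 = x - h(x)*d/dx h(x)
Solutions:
 h(x) = -sqrt(C1 + x^2)
 h(x) = sqrt(C1 + x^2)


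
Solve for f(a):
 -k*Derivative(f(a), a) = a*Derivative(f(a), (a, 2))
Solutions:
 f(a) = C1 + a^(1 - re(k))*(C2*sin(log(a)*Abs(im(k))) + C3*cos(log(a)*im(k)))


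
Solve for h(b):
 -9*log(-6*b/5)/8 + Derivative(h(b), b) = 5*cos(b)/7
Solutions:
 h(b) = C1 + 9*b*log(-b)/8 - 9*b*log(5)/8 - 9*b/8 + 9*b*log(6)/8 + 5*sin(b)/7


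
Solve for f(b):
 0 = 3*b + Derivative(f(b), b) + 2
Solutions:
 f(b) = C1 - 3*b^2/2 - 2*b


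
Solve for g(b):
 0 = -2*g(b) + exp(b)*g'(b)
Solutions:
 g(b) = C1*exp(-2*exp(-b))


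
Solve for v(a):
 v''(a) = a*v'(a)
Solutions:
 v(a) = C1 + C2*erfi(sqrt(2)*a/2)


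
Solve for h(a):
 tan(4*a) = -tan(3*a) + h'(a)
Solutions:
 h(a) = C1 - log(cos(3*a))/3 - log(cos(4*a))/4


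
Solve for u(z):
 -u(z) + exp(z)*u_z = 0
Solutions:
 u(z) = C1*exp(-exp(-z))


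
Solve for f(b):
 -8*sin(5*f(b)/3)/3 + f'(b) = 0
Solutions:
 -8*b/3 + 3*log(cos(5*f(b)/3) - 1)/10 - 3*log(cos(5*f(b)/3) + 1)/10 = C1


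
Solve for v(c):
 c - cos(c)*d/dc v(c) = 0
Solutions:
 v(c) = C1 + Integral(c/cos(c), c)


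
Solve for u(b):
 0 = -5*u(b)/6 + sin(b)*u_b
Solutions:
 u(b) = C1*(cos(b) - 1)^(5/12)/(cos(b) + 1)^(5/12)


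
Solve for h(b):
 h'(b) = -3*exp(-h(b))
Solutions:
 h(b) = log(C1 - 3*b)


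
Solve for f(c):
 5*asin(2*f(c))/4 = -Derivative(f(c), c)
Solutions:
 Integral(1/asin(2*_y), (_y, f(c))) = C1 - 5*c/4


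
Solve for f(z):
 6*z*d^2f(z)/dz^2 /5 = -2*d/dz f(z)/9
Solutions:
 f(z) = C1 + C2*z^(22/27)


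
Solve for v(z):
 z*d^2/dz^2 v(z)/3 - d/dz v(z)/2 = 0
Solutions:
 v(z) = C1 + C2*z^(5/2)


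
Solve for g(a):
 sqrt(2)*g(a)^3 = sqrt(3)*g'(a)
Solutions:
 g(a) = -sqrt(6)*sqrt(-1/(C1 + sqrt(6)*a))/2
 g(a) = sqrt(6)*sqrt(-1/(C1 + sqrt(6)*a))/2


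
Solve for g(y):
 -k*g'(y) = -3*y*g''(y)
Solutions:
 g(y) = C1 + y^(re(k)/3 + 1)*(C2*sin(log(y)*Abs(im(k))/3) + C3*cos(log(y)*im(k)/3))


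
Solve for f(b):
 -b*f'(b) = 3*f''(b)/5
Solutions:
 f(b) = C1 + C2*erf(sqrt(30)*b/6)


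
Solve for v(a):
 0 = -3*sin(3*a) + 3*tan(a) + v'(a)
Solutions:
 v(a) = C1 + 3*log(cos(a)) - cos(3*a)


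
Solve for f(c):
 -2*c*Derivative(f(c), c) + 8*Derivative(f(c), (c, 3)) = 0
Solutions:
 f(c) = C1 + Integral(C2*airyai(2^(1/3)*c/2) + C3*airybi(2^(1/3)*c/2), c)


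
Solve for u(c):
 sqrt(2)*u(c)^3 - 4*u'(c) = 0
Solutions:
 u(c) = -sqrt(2)*sqrt(-1/(C1 + sqrt(2)*c))
 u(c) = sqrt(2)*sqrt(-1/(C1 + sqrt(2)*c))


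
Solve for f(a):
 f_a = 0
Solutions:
 f(a) = C1


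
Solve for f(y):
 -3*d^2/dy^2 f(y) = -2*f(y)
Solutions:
 f(y) = C1*exp(-sqrt(6)*y/3) + C2*exp(sqrt(6)*y/3)


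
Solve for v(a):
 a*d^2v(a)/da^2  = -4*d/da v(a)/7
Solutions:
 v(a) = C1 + C2*a^(3/7)


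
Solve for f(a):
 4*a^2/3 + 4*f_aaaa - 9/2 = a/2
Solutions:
 f(a) = C1 + C2*a + C3*a^2 + C4*a^3 - a^6/1080 + a^5/960 + 3*a^4/64


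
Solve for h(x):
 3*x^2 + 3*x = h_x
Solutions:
 h(x) = C1 + x^3 + 3*x^2/2


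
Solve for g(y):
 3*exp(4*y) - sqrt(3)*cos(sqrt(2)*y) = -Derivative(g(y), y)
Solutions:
 g(y) = C1 - 3*exp(4*y)/4 + sqrt(6)*sin(sqrt(2)*y)/2


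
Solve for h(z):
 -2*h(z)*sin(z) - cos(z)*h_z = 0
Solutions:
 h(z) = C1*cos(z)^2


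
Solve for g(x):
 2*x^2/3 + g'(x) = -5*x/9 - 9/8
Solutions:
 g(x) = C1 - 2*x^3/9 - 5*x^2/18 - 9*x/8


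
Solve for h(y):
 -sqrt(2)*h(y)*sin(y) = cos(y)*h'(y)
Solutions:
 h(y) = C1*cos(y)^(sqrt(2))


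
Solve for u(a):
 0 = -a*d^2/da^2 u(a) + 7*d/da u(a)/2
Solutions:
 u(a) = C1 + C2*a^(9/2)


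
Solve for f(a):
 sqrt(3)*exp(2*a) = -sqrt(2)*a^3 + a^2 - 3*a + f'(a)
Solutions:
 f(a) = C1 + sqrt(2)*a^4/4 - a^3/3 + 3*a^2/2 + sqrt(3)*exp(2*a)/2


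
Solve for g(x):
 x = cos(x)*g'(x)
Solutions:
 g(x) = C1 + Integral(x/cos(x), x)


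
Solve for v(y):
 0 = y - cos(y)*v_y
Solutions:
 v(y) = C1 + Integral(y/cos(y), y)


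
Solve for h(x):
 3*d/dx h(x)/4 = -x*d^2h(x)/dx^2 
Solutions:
 h(x) = C1 + C2*x^(1/4)


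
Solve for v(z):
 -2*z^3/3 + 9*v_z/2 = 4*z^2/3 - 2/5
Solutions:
 v(z) = C1 + z^4/27 + 8*z^3/81 - 4*z/45


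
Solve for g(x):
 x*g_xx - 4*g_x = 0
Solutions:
 g(x) = C1 + C2*x^5


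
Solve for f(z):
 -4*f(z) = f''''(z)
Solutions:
 f(z) = (C1*sin(z) + C2*cos(z))*exp(-z) + (C3*sin(z) + C4*cos(z))*exp(z)


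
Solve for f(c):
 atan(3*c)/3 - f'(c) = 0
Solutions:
 f(c) = C1 + c*atan(3*c)/3 - log(9*c^2 + 1)/18


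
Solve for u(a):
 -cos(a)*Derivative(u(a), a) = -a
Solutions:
 u(a) = C1 + Integral(a/cos(a), a)


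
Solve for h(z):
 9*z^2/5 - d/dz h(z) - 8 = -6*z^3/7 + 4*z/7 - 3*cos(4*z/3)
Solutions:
 h(z) = C1 + 3*z^4/14 + 3*z^3/5 - 2*z^2/7 - 8*z + 9*sin(4*z/3)/4


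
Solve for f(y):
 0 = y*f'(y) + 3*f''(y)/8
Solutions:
 f(y) = C1 + C2*erf(2*sqrt(3)*y/3)


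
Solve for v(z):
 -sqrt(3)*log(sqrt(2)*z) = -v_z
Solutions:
 v(z) = C1 + sqrt(3)*z*log(z) - sqrt(3)*z + sqrt(3)*z*log(2)/2


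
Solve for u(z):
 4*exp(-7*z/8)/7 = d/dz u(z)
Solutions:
 u(z) = C1 - 32*exp(-7*z/8)/49


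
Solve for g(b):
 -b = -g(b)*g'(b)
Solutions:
 g(b) = -sqrt(C1 + b^2)
 g(b) = sqrt(C1 + b^2)


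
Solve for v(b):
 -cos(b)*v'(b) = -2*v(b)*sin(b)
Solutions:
 v(b) = C1/cos(b)^2


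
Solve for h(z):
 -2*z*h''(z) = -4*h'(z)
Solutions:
 h(z) = C1 + C2*z^3


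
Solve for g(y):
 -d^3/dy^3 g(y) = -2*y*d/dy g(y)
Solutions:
 g(y) = C1 + Integral(C2*airyai(2^(1/3)*y) + C3*airybi(2^(1/3)*y), y)


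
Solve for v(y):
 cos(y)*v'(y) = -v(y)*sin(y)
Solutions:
 v(y) = C1*cos(y)


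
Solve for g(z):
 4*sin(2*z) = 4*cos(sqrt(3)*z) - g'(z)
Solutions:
 g(z) = C1 + 4*sqrt(3)*sin(sqrt(3)*z)/3 + 2*cos(2*z)


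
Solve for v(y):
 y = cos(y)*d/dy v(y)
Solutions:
 v(y) = C1 + Integral(y/cos(y), y)


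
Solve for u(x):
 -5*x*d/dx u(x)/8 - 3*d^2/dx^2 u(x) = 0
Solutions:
 u(x) = C1 + C2*erf(sqrt(15)*x/12)


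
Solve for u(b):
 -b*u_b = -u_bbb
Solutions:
 u(b) = C1 + Integral(C2*airyai(b) + C3*airybi(b), b)


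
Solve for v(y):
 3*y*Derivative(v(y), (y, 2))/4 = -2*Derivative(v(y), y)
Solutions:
 v(y) = C1 + C2/y^(5/3)


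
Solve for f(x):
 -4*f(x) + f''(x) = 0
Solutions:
 f(x) = C1*exp(-2*x) + C2*exp(2*x)


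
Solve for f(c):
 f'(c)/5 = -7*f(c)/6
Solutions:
 f(c) = C1*exp(-35*c/6)


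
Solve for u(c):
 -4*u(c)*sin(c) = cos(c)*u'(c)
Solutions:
 u(c) = C1*cos(c)^4


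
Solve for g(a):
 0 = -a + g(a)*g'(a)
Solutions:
 g(a) = -sqrt(C1 + a^2)
 g(a) = sqrt(C1 + a^2)


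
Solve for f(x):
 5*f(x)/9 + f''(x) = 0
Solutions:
 f(x) = C1*sin(sqrt(5)*x/3) + C2*cos(sqrt(5)*x/3)


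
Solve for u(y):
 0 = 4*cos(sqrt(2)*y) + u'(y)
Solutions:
 u(y) = C1 - 2*sqrt(2)*sin(sqrt(2)*y)


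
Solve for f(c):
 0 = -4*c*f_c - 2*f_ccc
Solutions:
 f(c) = C1 + Integral(C2*airyai(-2^(1/3)*c) + C3*airybi(-2^(1/3)*c), c)


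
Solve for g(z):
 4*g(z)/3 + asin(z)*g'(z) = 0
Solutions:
 g(z) = C1*exp(-4*Integral(1/asin(z), z)/3)


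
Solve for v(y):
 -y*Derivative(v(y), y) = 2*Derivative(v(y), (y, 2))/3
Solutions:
 v(y) = C1 + C2*erf(sqrt(3)*y/2)


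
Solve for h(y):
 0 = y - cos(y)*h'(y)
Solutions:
 h(y) = C1 + Integral(y/cos(y), y)


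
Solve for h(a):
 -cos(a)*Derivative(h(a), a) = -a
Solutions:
 h(a) = C1 + Integral(a/cos(a), a)


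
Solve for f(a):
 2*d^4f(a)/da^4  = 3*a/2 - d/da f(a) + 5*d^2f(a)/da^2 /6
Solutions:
 f(a) = C1 + C2*exp(a*(5/(sqrt(2791) + 54)^(1/3) + (sqrt(2791) + 54)^(1/3))/12)*sin(sqrt(3)*a*(-(sqrt(2791) + 54)^(1/3) + 5/(sqrt(2791) + 54)^(1/3))/12) + C3*exp(a*(5/(sqrt(2791) + 54)^(1/3) + (sqrt(2791) + 54)^(1/3))/12)*cos(sqrt(3)*a*(-(sqrt(2791) + 54)^(1/3) + 5/(sqrt(2791) + 54)^(1/3))/12) + C4*exp(-a*(5/(sqrt(2791) + 54)^(1/3) + (sqrt(2791) + 54)^(1/3))/6) + 3*a^2/4 + 5*a/4


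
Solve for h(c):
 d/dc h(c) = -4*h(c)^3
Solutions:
 h(c) = -sqrt(2)*sqrt(-1/(C1 - 4*c))/2
 h(c) = sqrt(2)*sqrt(-1/(C1 - 4*c))/2


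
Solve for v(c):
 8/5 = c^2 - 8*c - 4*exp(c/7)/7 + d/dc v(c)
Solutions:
 v(c) = C1 - c^3/3 + 4*c^2 + 8*c/5 + 4*exp(c/7)


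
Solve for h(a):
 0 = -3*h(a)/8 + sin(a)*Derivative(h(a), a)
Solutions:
 h(a) = C1*(cos(a) - 1)^(3/16)/(cos(a) + 1)^(3/16)


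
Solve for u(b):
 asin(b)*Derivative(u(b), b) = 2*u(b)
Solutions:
 u(b) = C1*exp(2*Integral(1/asin(b), b))


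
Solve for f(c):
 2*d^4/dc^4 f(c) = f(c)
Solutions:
 f(c) = C1*exp(-2^(3/4)*c/2) + C2*exp(2^(3/4)*c/2) + C3*sin(2^(3/4)*c/2) + C4*cos(2^(3/4)*c/2)


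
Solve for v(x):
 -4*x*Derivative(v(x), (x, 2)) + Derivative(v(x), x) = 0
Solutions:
 v(x) = C1 + C2*x^(5/4)


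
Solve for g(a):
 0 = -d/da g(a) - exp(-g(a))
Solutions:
 g(a) = log(C1 - a)


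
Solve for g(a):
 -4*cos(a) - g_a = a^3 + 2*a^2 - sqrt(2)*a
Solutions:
 g(a) = C1 - a^4/4 - 2*a^3/3 + sqrt(2)*a^2/2 - 4*sin(a)


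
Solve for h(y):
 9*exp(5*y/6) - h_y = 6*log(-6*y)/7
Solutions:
 h(y) = C1 - 6*y*log(-y)/7 + 6*y*(1 - log(6))/7 + 54*exp(5*y/6)/5


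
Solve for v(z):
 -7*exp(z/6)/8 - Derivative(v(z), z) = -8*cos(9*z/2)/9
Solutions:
 v(z) = C1 - 21*exp(z/6)/4 + 16*sin(9*z/2)/81


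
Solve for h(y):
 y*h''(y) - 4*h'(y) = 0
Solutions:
 h(y) = C1 + C2*y^5


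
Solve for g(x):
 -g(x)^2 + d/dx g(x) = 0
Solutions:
 g(x) = -1/(C1 + x)


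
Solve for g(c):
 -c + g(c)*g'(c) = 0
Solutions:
 g(c) = -sqrt(C1 + c^2)
 g(c) = sqrt(C1 + c^2)


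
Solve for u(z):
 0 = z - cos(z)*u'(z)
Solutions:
 u(z) = C1 + Integral(z/cos(z), z)


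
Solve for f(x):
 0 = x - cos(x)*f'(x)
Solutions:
 f(x) = C1 + Integral(x/cos(x), x)


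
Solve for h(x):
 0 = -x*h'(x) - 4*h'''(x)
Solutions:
 h(x) = C1 + Integral(C2*airyai(-2^(1/3)*x/2) + C3*airybi(-2^(1/3)*x/2), x)


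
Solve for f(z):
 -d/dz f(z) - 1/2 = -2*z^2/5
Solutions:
 f(z) = C1 + 2*z^3/15 - z/2


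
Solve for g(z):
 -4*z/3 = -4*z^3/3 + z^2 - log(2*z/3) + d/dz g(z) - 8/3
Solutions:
 g(z) = C1 + z^4/3 - z^3/3 - 2*z^2/3 + z*log(z) + z*log(2/3) + 5*z/3


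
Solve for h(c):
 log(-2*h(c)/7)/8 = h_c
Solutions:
 -8*Integral(1/(log(-_y) - log(7) + log(2)), (_y, h(c))) = C1 - c


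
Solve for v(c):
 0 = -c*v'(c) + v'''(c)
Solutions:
 v(c) = C1 + Integral(C2*airyai(c) + C3*airybi(c), c)


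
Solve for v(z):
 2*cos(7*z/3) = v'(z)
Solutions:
 v(z) = C1 + 6*sin(7*z/3)/7


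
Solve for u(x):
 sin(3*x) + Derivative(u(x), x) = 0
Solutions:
 u(x) = C1 + cos(3*x)/3


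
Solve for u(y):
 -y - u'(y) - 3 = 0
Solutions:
 u(y) = C1 - y^2/2 - 3*y


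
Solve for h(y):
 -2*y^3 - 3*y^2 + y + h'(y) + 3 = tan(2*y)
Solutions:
 h(y) = C1 + y^4/2 + y^3 - y^2/2 - 3*y - log(cos(2*y))/2


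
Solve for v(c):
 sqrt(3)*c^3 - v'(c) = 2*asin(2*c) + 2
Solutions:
 v(c) = C1 + sqrt(3)*c^4/4 - 2*c*asin(2*c) - 2*c - sqrt(1 - 4*c^2)


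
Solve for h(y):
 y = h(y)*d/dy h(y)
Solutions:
 h(y) = -sqrt(C1 + y^2)
 h(y) = sqrt(C1 + y^2)


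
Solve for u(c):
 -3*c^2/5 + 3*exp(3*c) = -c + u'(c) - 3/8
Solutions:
 u(c) = C1 - c^3/5 + c^2/2 + 3*c/8 + exp(3*c)


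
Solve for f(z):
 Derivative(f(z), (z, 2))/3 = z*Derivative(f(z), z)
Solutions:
 f(z) = C1 + C2*erfi(sqrt(6)*z/2)


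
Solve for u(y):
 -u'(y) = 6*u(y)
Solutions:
 u(y) = C1*exp(-6*y)


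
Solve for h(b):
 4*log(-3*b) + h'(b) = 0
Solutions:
 h(b) = C1 - 4*b*log(-b) + 4*b*(1 - log(3))


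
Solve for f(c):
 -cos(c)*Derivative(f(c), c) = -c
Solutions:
 f(c) = C1 + Integral(c/cos(c), c)


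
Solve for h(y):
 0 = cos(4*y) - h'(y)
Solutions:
 h(y) = C1 + sin(4*y)/4


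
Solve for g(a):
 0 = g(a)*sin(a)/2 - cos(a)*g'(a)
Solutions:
 g(a) = C1/sqrt(cos(a))


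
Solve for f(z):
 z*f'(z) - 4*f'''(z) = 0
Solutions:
 f(z) = C1 + Integral(C2*airyai(2^(1/3)*z/2) + C3*airybi(2^(1/3)*z/2), z)


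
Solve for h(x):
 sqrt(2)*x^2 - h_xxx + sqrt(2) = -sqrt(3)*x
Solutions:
 h(x) = C1 + C2*x + C3*x^2 + sqrt(2)*x^5/60 + sqrt(3)*x^4/24 + sqrt(2)*x^3/6


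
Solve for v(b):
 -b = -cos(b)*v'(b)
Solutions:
 v(b) = C1 + Integral(b/cos(b), b)


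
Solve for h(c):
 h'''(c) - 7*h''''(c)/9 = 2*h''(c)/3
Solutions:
 h(c) = C1 + C2*c + (C3*sin(sqrt(87)*c/14) + C4*cos(sqrt(87)*c/14))*exp(9*c/14)


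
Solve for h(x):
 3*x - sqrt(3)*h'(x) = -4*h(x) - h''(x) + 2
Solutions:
 h(x) = -3*x/4 + (C1*sin(sqrt(13)*x/2) + C2*cos(sqrt(13)*x/2))*exp(sqrt(3)*x/2) - 3*sqrt(3)/16 + 1/2


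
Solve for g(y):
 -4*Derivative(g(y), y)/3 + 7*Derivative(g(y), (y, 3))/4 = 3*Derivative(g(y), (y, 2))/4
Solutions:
 g(y) = C1 + C2*exp(y*(9 - 5*sqrt(57))/42) + C3*exp(y*(9 + 5*sqrt(57))/42)


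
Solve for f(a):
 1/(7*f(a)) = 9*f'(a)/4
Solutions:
 f(a) = -sqrt(C1 + 56*a)/21
 f(a) = sqrt(C1 + 56*a)/21


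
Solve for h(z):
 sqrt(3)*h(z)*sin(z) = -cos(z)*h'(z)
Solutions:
 h(z) = C1*cos(z)^(sqrt(3))


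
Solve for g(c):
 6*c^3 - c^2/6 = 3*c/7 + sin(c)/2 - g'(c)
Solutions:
 g(c) = C1 - 3*c^4/2 + c^3/18 + 3*c^2/14 - cos(c)/2


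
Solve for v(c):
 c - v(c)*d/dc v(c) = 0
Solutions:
 v(c) = -sqrt(C1 + c^2)
 v(c) = sqrt(C1 + c^2)


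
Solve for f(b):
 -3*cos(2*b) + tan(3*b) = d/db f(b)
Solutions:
 f(b) = C1 - log(cos(3*b))/3 - 3*sin(2*b)/2


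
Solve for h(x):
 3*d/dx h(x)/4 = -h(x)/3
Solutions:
 h(x) = C1*exp(-4*x/9)


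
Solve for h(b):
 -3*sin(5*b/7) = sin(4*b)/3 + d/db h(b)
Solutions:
 h(b) = C1 + 21*cos(5*b/7)/5 + cos(4*b)/12


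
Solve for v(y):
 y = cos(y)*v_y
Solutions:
 v(y) = C1 + Integral(y/cos(y), y)


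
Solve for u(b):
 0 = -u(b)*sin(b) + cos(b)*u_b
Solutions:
 u(b) = C1/cos(b)


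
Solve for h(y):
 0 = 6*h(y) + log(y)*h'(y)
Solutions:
 h(y) = C1*exp(-6*li(y))


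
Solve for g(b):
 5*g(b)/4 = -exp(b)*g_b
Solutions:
 g(b) = C1*exp(5*exp(-b)/4)


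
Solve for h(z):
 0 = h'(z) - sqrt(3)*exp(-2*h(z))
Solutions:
 h(z) = log(-sqrt(C1 + 2*sqrt(3)*z))
 h(z) = log(C1 + 2*sqrt(3)*z)/2


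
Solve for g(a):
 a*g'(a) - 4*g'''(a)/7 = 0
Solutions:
 g(a) = C1 + Integral(C2*airyai(14^(1/3)*a/2) + C3*airybi(14^(1/3)*a/2), a)


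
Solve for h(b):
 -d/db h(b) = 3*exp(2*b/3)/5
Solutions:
 h(b) = C1 - 9*exp(2*b/3)/10


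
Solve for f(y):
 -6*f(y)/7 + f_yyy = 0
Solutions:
 f(y) = C3*exp(6^(1/3)*7^(2/3)*y/7) + (C1*sin(2^(1/3)*3^(5/6)*7^(2/3)*y/14) + C2*cos(2^(1/3)*3^(5/6)*7^(2/3)*y/14))*exp(-6^(1/3)*7^(2/3)*y/14)


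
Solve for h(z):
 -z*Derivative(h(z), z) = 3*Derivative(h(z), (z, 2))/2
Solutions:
 h(z) = C1 + C2*erf(sqrt(3)*z/3)


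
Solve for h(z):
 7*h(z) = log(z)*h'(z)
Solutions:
 h(z) = C1*exp(7*li(z))


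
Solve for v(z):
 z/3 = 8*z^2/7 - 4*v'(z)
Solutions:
 v(z) = C1 + 2*z^3/21 - z^2/24


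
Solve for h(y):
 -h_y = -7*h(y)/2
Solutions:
 h(y) = C1*exp(7*y/2)


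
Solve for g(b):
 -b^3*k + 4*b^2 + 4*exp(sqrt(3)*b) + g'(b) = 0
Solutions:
 g(b) = C1 + b^4*k/4 - 4*b^3/3 - 4*sqrt(3)*exp(sqrt(3)*b)/3


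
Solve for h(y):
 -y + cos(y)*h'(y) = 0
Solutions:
 h(y) = C1 + Integral(y/cos(y), y)


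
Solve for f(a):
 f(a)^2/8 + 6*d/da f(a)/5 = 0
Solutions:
 f(a) = 48/(C1 + 5*a)


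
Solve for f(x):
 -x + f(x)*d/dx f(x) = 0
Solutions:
 f(x) = -sqrt(C1 + x^2)
 f(x) = sqrt(C1 + x^2)


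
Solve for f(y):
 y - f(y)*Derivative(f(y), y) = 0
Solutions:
 f(y) = -sqrt(C1 + y^2)
 f(y) = sqrt(C1 + y^2)


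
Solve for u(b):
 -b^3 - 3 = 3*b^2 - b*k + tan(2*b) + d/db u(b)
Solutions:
 u(b) = C1 - b^4/4 - b^3 + b^2*k/2 - 3*b + log(cos(2*b))/2


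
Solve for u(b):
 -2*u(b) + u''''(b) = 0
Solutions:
 u(b) = C1*exp(-2^(1/4)*b) + C2*exp(2^(1/4)*b) + C3*sin(2^(1/4)*b) + C4*cos(2^(1/4)*b)


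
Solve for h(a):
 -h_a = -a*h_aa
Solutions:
 h(a) = C1 + C2*a^2


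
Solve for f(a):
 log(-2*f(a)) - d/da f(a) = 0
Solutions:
 -Integral(1/(log(-_y) + log(2)), (_y, f(a))) = C1 - a


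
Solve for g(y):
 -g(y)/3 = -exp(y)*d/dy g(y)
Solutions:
 g(y) = C1*exp(-exp(-y)/3)


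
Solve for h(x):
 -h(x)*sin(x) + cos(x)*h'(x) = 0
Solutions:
 h(x) = C1/cos(x)


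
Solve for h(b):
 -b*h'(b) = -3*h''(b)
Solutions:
 h(b) = C1 + C2*erfi(sqrt(6)*b/6)


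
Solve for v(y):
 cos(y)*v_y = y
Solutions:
 v(y) = C1 + Integral(y/cos(y), y)


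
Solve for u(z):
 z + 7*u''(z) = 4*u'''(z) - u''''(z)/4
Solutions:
 u(z) = C1 + C2*z + C3*exp(2*z) + C4*exp(14*z) - z^3/42 - 2*z^2/49


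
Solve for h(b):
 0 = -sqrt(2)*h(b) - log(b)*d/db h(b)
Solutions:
 h(b) = C1*exp(-sqrt(2)*li(b))


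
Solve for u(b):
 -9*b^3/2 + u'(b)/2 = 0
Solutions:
 u(b) = C1 + 9*b^4/4


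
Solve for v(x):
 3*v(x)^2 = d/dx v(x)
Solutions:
 v(x) = -1/(C1 + 3*x)


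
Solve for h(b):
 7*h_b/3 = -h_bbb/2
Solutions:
 h(b) = C1 + C2*sin(sqrt(42)*b/3) + C3*cos(sqrt(42)*b/3)


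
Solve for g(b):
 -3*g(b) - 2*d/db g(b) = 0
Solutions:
 g(b) = C1*exp(-3*b/2)


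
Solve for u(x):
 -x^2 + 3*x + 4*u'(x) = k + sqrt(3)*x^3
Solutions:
 u(x) = C1 + k*x/4 + sqrt(3)*x^4/16 + x^3/12 - 3*x^2/8


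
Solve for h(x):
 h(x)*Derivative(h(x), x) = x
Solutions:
 h(x) = -sqrt(C1 + x^2)
 h(x) = sqrt(C1 + x^2)


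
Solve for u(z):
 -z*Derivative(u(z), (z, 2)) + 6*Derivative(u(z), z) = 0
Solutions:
 u(z) = C1 + C2*z^7


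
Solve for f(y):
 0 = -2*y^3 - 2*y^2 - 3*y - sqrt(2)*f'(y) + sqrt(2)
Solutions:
 f(y) = C1 - sqrt(2)*y^4/4 - sqrt(2)*y^3/3 - 3*sqrt(2)*y^2/4 + y


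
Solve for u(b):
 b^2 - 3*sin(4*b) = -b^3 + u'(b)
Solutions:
 u(b) = C1 + b^4/4 + b^3/3 + 3*cos(4*b)/4


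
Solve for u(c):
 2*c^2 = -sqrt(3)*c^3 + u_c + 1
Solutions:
 u(c) = C1 + sqrt(3)*c^4/4 + 2*c^3/3 - c


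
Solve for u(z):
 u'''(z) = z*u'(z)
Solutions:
 u(z) = C1 + Integral(C2*airyai(z) + C3*airybi(z), z)


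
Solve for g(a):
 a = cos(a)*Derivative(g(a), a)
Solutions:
 g(a) = C1 + Integral(a/cos(a), a)


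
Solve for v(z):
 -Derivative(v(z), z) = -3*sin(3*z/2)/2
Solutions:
 v(z) = C1 - cos(3*z/2)


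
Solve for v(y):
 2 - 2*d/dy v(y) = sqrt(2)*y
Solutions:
 v(y) = C1 - sqrt(2)*y^2/4 + y


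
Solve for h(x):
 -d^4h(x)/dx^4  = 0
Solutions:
 h(x) = C1 + C2*x + C3*x^2 + C4*x^3


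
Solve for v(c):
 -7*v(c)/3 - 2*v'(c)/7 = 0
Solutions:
 v(c) = C1*exp(-49*c/6)


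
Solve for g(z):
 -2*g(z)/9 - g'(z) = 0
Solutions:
 g(z) = C1*exp(-2*z/9)


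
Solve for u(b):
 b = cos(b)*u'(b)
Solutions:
 u(b) = C1 + Integral(b/cos(b), b)


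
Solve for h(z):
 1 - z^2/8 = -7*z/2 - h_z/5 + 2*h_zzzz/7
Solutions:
 h(z) = C1 + C4*exp(10^(2/3)*7^(1/3)*z/10) + 5*z^3/24 - 35*z^2/4 - 5*z + (C2*sin(10^(2/3)*sqrt(3)*7^(1/3)*z/20) + C3*cos(10^(2/3)*sqrt(3)*7^(1/3)*z/20))*exp(-10^(2/3)*7^(1/3)*z/20)


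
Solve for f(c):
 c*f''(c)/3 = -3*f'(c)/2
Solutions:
 f(c) = C1 + C2/c^(7/2)


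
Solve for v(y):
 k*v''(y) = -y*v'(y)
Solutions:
 v(y) = C1 + C2*sqrt(k)*erf(sqrt(2)*y*sqrt(1/k)/2)


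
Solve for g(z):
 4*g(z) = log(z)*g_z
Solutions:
 g(z) = C1*exp(4*li(z))


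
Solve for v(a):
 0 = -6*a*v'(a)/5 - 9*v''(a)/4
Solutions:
 v(a) = C1 + C2*erf(2*sqrt(15)*a/15)


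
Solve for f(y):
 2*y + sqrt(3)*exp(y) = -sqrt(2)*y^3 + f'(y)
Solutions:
 f(y) = C1 + sqrt(2)*y^4/4 + y^2 + sqrt(3)*exp(y)


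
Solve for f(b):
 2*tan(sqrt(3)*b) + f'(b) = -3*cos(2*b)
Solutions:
 f(b) = C1 + 2*sqrt(3)*log(cos(sqrt(3)*b))/3 - 3*sin(2*b)/2


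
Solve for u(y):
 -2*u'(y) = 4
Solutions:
 u(y) = C1 - 2*y


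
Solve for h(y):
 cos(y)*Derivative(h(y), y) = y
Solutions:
 h(y) = C1 + Integral(y/cos(y), y)


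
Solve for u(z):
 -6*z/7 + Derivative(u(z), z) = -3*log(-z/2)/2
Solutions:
 u(z) = C1 + 3*z^2/7 - 3*z*log(-z)/2 + 3*z*(log(2) + 1)/2


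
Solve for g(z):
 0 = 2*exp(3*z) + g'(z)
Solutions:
 g(z) = C1 - 2*exp(3*z)/3


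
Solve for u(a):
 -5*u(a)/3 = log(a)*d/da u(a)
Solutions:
 u(a) = C1*exp(-5*li(a)/3)


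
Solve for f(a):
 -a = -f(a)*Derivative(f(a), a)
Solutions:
 f(a) = -sqrt(C1 + a^2)
 f(a) = sqrt(C1 + a^2)


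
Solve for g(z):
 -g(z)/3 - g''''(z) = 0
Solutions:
 g(z) = (C1*sin(sqrt(2)*3^(3/4)*z/6) + C2*cos(sqrt(2)*3^(3/4)*z/6))*exp(-sqrt(2)*3^(3/4)*z/6) + (C3*sin(sqrt(2)*3^(3/4)*z/6) + C4*cos(sqrt(2)*3^(3/4)*z/6))*exp(sqrt(2)*3^(3/4)*z/6)


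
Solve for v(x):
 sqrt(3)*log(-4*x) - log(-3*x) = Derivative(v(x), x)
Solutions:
 v(x) = C1 + x*(-1 + sqrt(3))*log(-x) + x*(-sqrt(3) - log(3) + 1 + 2*sqrt(3)*log(2))


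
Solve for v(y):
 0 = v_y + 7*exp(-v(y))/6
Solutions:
 v(y) = log(C1 - 7*y/6)
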